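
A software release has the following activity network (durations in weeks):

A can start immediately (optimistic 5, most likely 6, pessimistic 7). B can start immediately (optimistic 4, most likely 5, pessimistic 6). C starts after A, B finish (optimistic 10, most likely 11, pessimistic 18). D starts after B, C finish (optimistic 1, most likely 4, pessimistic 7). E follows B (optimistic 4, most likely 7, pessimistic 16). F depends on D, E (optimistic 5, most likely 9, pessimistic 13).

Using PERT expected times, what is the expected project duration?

31 weeks

te_A = (5 + 4·6 + 7)/6 = 36/6 = 6
te_B = (4 + 4·5 + 6)/6 = 30/6 = 5
te_C = (10 + 4·11 + 18)/6 = 72/6 = 12
te_D = (1 + 4·4 + 7)/6 = 24/6 = 4
te_E = (4 + 4·7 + 16)/6 = 48/6 = 8
te_F = (5 + 4·9 + 13)/6 = 54/6 = 9

Forward pass:
ES_A = 0; EF_A = 6
ES_B = 0; EF_B = 5
ES_C = max(EF_A=6, EF_B=5) = 6; EF_C = 6+12 = 18
ES_D = max(EF_B=5, EF_C=18) = 18; EF_D = 18+4 = 22
ES_E = 5; EF_E = 5+8 = 13
ES_F = max(EF_D=22, EF_E=13) = 22; EF_F = 22+9 = 31
Expected project duration μ = 31 weeks. Critical path: A → C → D → F.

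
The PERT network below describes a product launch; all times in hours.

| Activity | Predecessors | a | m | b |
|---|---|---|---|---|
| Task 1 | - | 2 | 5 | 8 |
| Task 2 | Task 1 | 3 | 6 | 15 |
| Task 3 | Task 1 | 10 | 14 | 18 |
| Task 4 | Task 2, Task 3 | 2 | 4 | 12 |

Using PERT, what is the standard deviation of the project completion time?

2.36 hours

te_Task 1 = (2 + 4·5 + 8)/6 = 30/6 = 5; σ²_Task 1 = ((8−2)/6)² = 1.000
te_Task 2 = (3 + 4·6 + 15)/6 = 42/6 = 7; σ²_Task 2 = ((15−3)/6)² = 4.000
te_Task 3 = (10 + 4·14 + 18)/6 = 84/6 = 14; σ²_Task 3 = ((18−10)/6)² = 1.778
te_Task 4 = (2 + 4·4 + 12)/6 = 30/6 = 5; σ²_Task 4 = ((12−2)/6)² = 2.778

Forward pass:
ES_Task 1 = 0; EF_Task 1 = 5
ES_Task 2 = 5; EF_Task 2 = 5+7 = 12
ES_Task 3 = 5; EF_Task 3 = 5+14 = 19
ES_Task 4 = max(EF_Task 2=12, EF_Task 3=19) = 19; EF_Task 4 = 19+5 = 24
Expected project duration μ = 24 hours. Critical path: Task 1 → Task 3 → Task 4.

Variance along critical path = 1.000 + 1.778 + 2.778 = 5.556
σ = √5.556 = 2.357 hours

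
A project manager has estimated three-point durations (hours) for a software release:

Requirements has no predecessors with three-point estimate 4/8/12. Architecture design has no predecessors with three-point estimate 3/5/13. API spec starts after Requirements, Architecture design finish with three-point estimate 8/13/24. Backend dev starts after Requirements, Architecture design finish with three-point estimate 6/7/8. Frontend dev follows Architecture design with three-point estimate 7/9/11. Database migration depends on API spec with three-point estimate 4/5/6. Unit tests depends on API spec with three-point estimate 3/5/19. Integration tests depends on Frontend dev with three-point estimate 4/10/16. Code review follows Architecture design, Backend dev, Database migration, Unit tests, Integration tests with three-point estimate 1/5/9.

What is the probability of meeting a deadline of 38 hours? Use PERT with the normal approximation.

te_Requirements = (4 + 4·8 + 12)/6 = 48/6 = 8; σ²_Requirements = ((12−4)/6)² = 1.778
te_Architecture design = (3 + 4·5 + 13)/6 = 36/6 = 6; σ²_Architecture design = ((13−3)/6)² = 2.778
te_API spec = (8 + 4·13 + 24)/6 = 84/6 = 14; σ²_API spec = ((24−8)/6)² = 7.111
te_Backend dev = (6 + 4·7 + 8)/6 = 42/6 = 7; σ²_Backend dev = ((8−6)/6)² = 0.111
te_Frontend dev = (7 + 4·9 + 11)/6 = 54/6 = 9; σ²_Frontend dev = ((11−7)/6)² = 0.444
te_Database migration = (4 + 4·5 + 6)/6 = 30/6 = 5; σ²_Database migration = ((6−4)/6)² = 0.111
te_Unit tests = (3 + 4·5 + 19)/6 = 42/6 = 7; σ²_Unit tests = ((19−3)/6)² = 7.111
te_Integration tests = (4 + 4·10 + 16)/6 = 60/6 = 10; σ²_Integration tests = ((16−4)/6)² = 4.000
te_Code review = (1 + 4·5 + 9)/6 = 30/6 = 5; σ²_Code review = ((9−1)/6)² = 1.778

Forward pass:
ES_Requirements = 0; EF_Requirements = 8
ES_Architecture design = 0; EF_Architecture design = 6
ES_API spec = max(EF_Requirements=8, EF_Architecture design=6) = 8; EF_API spec = 8+14 = 22
ES_Backend dev = max(EF_Requirements=8, EF_Architecture design=6) = 8; EF_Backend dev = 8+7 = 15
ES_Frontend dev = 6; EF_Frontend dev = 6+9 = 15
ES_Database migration = 22; EF_Database migration = 22+5 = 27
ES_Unit tests = 22; EF_Unit tests = 22+7 = 29
ES_Integration tests = 15; EF_Integration tests = 15+10 = 25
ES_Code review = max(EF_Architecture design=6, EF_Backend dev=15, EF_Database migration=27, EF_Unit tests=29, EF_Integration tests=25) = 29; EF_Code review = 29+5 = 34
Expected project duration μ = 34 hours. Critical path: Requirements → API spec → Unit tests → Code review.

Variance along critical path = 1.778 + 7.111 + 7.111 + 1.778 = 17.778; σ = √17.778 = 4.216 hours.
Z = (38 − 34) / 4.216 = 0.949
P(T ≤ 38) = Φ(0.949) ≈ 0.829

0.829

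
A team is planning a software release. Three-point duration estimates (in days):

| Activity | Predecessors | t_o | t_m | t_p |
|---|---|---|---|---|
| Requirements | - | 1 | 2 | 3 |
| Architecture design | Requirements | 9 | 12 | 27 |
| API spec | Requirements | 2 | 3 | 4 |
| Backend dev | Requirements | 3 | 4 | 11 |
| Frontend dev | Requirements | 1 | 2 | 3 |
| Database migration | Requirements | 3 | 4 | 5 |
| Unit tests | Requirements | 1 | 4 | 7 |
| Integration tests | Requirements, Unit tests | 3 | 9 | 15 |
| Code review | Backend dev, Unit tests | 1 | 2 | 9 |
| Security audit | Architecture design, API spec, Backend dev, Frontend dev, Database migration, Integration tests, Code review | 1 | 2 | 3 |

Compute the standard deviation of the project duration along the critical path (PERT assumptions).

3.04 days

te_Requirements = (1 + 4·2 + 3)/6 = 12/6 = 2; σ²_Requirements = ((3−1)/6)² = 0.111
te_Architecture design = (9 + 4·12 + 27)/6 = 84/6 = 14; σ²_Architecture design = ((27−9)/6)² = 9.000
te_API spec = (2 + 4·3 + 4)/6 = 18/6 = 3; σ²_API spec = ((4−2)/6)² = 0.111
te_Backend dev = (3 + 4·4 + 11)/6 = 30/6 = 5; σ²_Backend dev = ((11−3)/6)² = 1.778
te_Frontend dev = (1 + 4·2 + 3)/6 = 12/6 = 2; σ²_Frontend dev = ((3−1)/6)² = 0.111
te_Database migration = (3 + 4·4 + 5)/6 = 24/6 = 4; σ²_Database migration = ((5−3)/6)² = 0.111
te_Unit tests = (1 + 4·4 + 7)/6 = 24/6 = 4; σ²_Unit tests = ((7−1)/6)² = 1.000
te_Integration tests = (3 + 4·9 + 15)/6 = 54/6 = 9; σ²_Integration tests = ((15−3)/6)² = 4.000
te_Code review = (1 + 4·2 + 9)/6 = 18/6 = 3; σ²_Code review = ((9−1)/6)² = 1.778
te_Security audit = (1 + 4·2 + 3)/6 = 12/6 = 2; σ²_Security audit = ((3−1)/6)² = 0.111

Forward pass:
ES_Requirements = 0; EF_Requirements = 2
ES_Architecture design = 2; EF_Architecture design = 2+14 = 16
ES_API spec = 2; EF_API spec = 2+3 = 5
ES_Backend dev = 2; EF_Backend dev = 2+5 = 7
ES_Frontend dev = 2; EF_Frontend dev = 2+2 = 4
ES_Database migration = 2; EF_Database migration = 2+4 = 6
ES_Unit tests = 2; EF_Unit tests = 2+4 = 6
ES_Integration tests = max(EF_Requirements=2, EF_Unit tests=6) = 6; EF_Integration tests = 6+9 = 15
ES_Code review = max(EF_Backend dev=7, EF_Unit tests=6) = 7; EF_Code review = 7+3 = 10
ES_Security audit = max(EF_Architecture design=16, EF_API spec=5, EF_Backend dev=7, EF_Frontend dev=4, EF_Database migration=6, EF_Integration tests=15, EF_Code review=10) = 16; EF_Security audit = 16+2 = 18
Expected project duration μ = 18 days. Critical path: Requirements → Architecture design → Security audit.

Variance along critical path = 0.111 + 9.000 + 0.111 = 9.222
σ = √9.222 = 3.037 days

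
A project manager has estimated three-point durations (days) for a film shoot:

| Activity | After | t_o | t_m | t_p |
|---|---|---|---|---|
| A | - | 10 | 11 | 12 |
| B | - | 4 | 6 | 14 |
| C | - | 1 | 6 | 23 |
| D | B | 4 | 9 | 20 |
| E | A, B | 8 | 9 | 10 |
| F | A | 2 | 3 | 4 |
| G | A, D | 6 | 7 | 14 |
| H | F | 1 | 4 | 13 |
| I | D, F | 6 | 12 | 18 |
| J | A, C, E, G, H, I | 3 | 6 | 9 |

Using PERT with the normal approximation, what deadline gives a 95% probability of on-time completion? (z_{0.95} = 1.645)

te_A = (10 + 4·11 + 12)/6 = 66/6 = 11; σ²_A = ((12−10)/6)² = 0.111
te_B = (4 + 4·6 + 14)/6 = 42/6 = 7; σ²_B = ((14−4)/6)² = 2.778
te_C = (1 + 4·6 + 23)/6 = 48/6 = 8; σ²_C = ((23−1)/6)² = 13.444
te_D = (4 + 4·9 + 20)/6 = 60/6 = 10; σ²_D = ((20−4)/6)² = 7.111
te_E = (8 + 4·9 + 10)/6 = 54/6 = 9; σ²_E = ((10−8)/6)² = 0.111
te_F = (2 + 4·3 + 4)/6 = 18/6 = 3; σ²_F = ((4−2)/6)² = 0.111
te_G = (6 + 4·7 + 14)/6 = 48/6 = 8; σ²_G = ((14−6)/6)² = 1.778
te_H = (1 + 4·4 + 13)/6 = 30/6 = 5; σ²_H = ((13−1)/6)² = 4.000
te_I = (6 + 4·12 + 18)/6 = 72/6 = 12; σ²_I = ((18−6)/6)² = 4.000
te_J = (3 + 4·6 + 9)/6 = 36/6 = 6; σ²_J = ((9−3)/6)² = 1.000

Forward pass:
ES_A = 0; EF_A = 11
ES_B = 0; EF_B = 7
ES_C = 0; EF_C = 8
ES_D = 7; EF_D = 7+10 = 17
ES_E = max(EF_A=11, EF_B=7) = 11; EF_E = 11+9 = 20
ES_F = 11; EF_F = 11+3 = 14
ES_G = max(EF_A=11, EF_D=17) = 17; EF_G = 17+8 = 25
ES_H = 14; EF_H = 14+5 = 19
ES_I = max(EF_D=17, EF_F=14) = 17; EF_I = 17+12 = 29
ES_J = max(EF_A=11, EF_C=8, EF_E=20, EF_G=25, EF_H=19, EF_I=29) = 29; EF_J = 29+6 = 35
Expected project duration μ = 35 days. Critical path: B → D → I → J.

Variance along critical path = 2.778 + 7.111 + 4.000 + 1.000 = 14.889; σ = 3.859 days.
D = μ + z·σ = 35 + 1.645·3.859 = 41.3 days

41.3 days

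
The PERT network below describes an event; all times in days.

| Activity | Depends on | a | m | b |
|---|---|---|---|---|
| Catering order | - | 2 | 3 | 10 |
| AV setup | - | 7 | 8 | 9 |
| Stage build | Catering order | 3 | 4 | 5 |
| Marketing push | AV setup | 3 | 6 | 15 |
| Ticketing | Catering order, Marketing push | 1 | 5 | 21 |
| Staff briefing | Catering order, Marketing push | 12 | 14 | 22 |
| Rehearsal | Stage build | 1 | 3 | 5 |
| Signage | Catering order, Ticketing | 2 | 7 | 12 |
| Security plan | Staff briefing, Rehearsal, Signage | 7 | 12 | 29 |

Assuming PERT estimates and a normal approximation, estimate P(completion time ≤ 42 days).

te_Catering order = (2 + 4·3 + 10)/6 = 24/6 = 4; σ²_Catering order = ((10−2)/6)² = 1.778
te_AV setup = (7 + 4·8 + 9)/6 = 48/6 = 8; σ²_AV setup = ((9−7)/6)² = 0.111
te_Stage build = (3 + 4·4 + 5)/6 = 24/6 = 4; σ²_Stage build = ((5−3)/6)² = 0.111
te_Marketing push = (3 + 4·6 + 15)/6 = 42/6 = 7; σ²_Marketing push = ((15−3)/6)² = 4.000
te_Ticketing = (1 + 4·5 + 21)/6 = 42/6 = 7; σ²_Ticketing = ((21−1)/6)² = 11.111
te_Staff briefing = (12 + 4·14 + 22)/6 = 90/6 = 15; σ²_Staff briefing = ((22−12)/6)² = 2.778
te_Rehearsal = (1 + 4·3 + 5)/6 = 18/6 = 3; σ²_Rehearsal = ((5−1)/6)² = 0.444
te_Signage = (2 + 4·7 + 12)/6 = 42/6 = 7; σ²_Signage = ((12−2)/6)² = 2.778
te_Security plan = (7 + 4·12 + 29)/6 = 84/6 = 14; σ²_Security plan = ((29−7)/6)² = 13.444

Forward pass:
ES_Catering order = 0; EF_Catering order = 4
ES_AV setup = 0; EF_AV setup = 8
ES_Stage build = 4; EF_Stage build = 4+4 = 8
ES_Marketing push = 8; EF_Marketing push = 8+7 = 15
ES_Ticketing = max(EF_Catering order=4, EF_Marketing push=15) = 15; EF_Ticketing = 15+7 = 22
ES_Staff briefing = max(EF_Catering order=4, EF_Marketing push=15) = 15; EF_Staff briefing = 15+15 = 30
ES_Rehearsal = 8; EF_Rehearsal = 8+3 = 11
ES_Signage = max(EF_Catering order=4, EF_Ticketing=22) = 22; EF_Signage = 22+7 = 29
ES_Security plan = max(EF_Staff briefing=30, EF_Rehearsal=11, EF_Signage=29) = 30; EF_Security plan = 30+14 = 44
Expected project duration μ = 44 days. Critical path: AV setup → Marketing push → Staff briefing → Security plan.

Variance along critical path = 0.111 + 4.000 + 2.778 + 13.444 = 20.333; σ = √20.333 = 4.509 days.
Z = (42 − 44) / 4.509 = -0.444
P(T ≤ 42) = Φ(-0.444) ≈ 0.329

0.329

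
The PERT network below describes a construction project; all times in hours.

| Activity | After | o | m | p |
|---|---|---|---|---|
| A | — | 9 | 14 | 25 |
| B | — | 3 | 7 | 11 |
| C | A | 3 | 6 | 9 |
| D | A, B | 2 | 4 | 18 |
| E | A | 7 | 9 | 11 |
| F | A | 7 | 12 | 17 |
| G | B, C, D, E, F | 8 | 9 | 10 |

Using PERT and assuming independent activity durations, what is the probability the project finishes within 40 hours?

te_A = (9 + 4·14 + 25)/6 = 90/6 = 15; σ²_A = ((25−9)/6)² = 7.111
te_B = (3 + 4·7 + 11)/6 = 42/6 = 7; σ²_B = ((11−3)/6)² = 1.778
te_C = (3 + 4·6 + 9)/6 = 36/6 = 6; σ²_C = ((9−3)/6)² = 1.000
te_D = (2 + 4·4 + 18)/6 = 36/6 = 6; σ²_D = ((18−2)/6)² = 7.111
te_E = (7 + 4·9 + 11)/6 = 54/6 = 9; σ²_E = ((11−7)/6)² = 0.444
te_F = (7 + 4·12 + 17)/6 = 72/6 = 12; σ²_F = ((17−7)/6)² = 2.778
te_G = (8 + 4·9 + 10)/6 = 54/6 = 9; σ²_G = ((10−8)/6)² = 0.111

Forward pass:
ES_A = 0; EF_A = 15
ES_B = 0; EF_B = 7
ES_C = 15; EF_C = 15+6 = 21
ES_D = max(EF_A=15, EF_B=7) = 15; EF_D = 15+6 = 21
ES_E = 15; EF_E = 15+9 = 24
ES_F = 15; EF_F = 15+12 = 27
ES_G = max(EF_B=7, EF_C=21, EF_D=21, EF_E=24, EF_F=27) = 27; EF_G = 27+9 = 36
Expected project duration μ = 36 hours. Critical path: A → F → G.

Variance along critical path = 7.111 + 2.778 + 0.111 = 10.000; σ = √10.000 = 3.162 hours.
Z = (40 − 36) / 3.162 = 1.265
P(T ≤ 40) = Φ(1.265) ≈ 0.897

0.897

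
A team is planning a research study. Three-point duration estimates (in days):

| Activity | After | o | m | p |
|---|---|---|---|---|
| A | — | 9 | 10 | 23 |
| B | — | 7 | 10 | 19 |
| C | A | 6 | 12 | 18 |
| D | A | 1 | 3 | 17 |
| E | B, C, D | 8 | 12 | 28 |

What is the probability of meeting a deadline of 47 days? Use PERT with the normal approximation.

te_A = (9 + 4·10 + 23)/6 = 72/6 = 12; σ²_A = ((23−9)/6)² = 5.444
te_B = (7 + 4·10 + 19)/6 = 66/6 = 11; σ²_B = ((19−7)/6)² = 4.000
te_C = (6 + 4·12 + 18)/6 = 72/6 = 12; σ²_C = ((18−6)/6)² = 4.000
te_D = (1 + 4·3 + 17)/6 = 30/6 = 5; σ²_D = ((17−1)/6)² = 7.111
te_E = (8 + 4·12 + 28)/6 = 84/6 = 14; σ²_E = ((28−8)/6)² = 11.111

Forward pass:
ES_A = 0; EF_A = 12
ES_B = 0; EF_B = 11
ES_C = 12; EF_C = 12+12 = 24
ES_D = 12; EF_D = 12+5 = 17
ES_E = max(EF_B=11, EF_C=24, EF_D=17) = 24; EF_E = 24+14 = 38
Expected project duration μ = 38 days. Critical path: A → C → E.

Variance along critical path = 5.444 + 4.000 + 11.111 = 20.556; σ = √20.556 = 4.534 days.
Z = (47 − 38) / 4.534 = 1.985
P(T ≤ 47) = Φ(1.985) ≈ 0.976

0.976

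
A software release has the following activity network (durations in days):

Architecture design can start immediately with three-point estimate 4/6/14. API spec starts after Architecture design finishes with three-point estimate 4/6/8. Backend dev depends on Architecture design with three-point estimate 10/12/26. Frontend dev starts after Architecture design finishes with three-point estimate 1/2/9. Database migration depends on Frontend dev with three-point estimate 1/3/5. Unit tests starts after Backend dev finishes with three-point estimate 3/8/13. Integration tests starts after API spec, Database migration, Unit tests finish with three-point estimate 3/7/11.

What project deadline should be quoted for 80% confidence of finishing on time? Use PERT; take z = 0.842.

39.2 days

te_Architecture design = (4 + 4·6 + 14)/6 = 42/6 = 7; σ²_Architecture design = ((14−4)/6)² = 2.778
te_API spec = (4 + 4·6 + 8)/6 = 36/6 = 6; σ²_API spec = ((8−4)/6)² = 0.444
te_Backend dev = (10 + 4·12 + 26)/6 = 84/6 = 14; σ²_Backend dev = ((26−10)/6)² = 7.111
te_Frontend dev = (1 + 4·2 + 9)/6 = 18/6 = 3; σ²_Frontend dev = ((9−1)/6)² = 1.778
te_Database migration = (1 + 4·3 + 5)/6 = 18/6 = 3; σ²_Database migration = ((5−1)/6)² = 0.444
te_Unit tests = (3 + 4·8 + 13)/6 = 48/6 = 8; σ²_Unit tests = ((13−3)/6)² = 2.778
te_Integration tests = (3 + 4·7 + 11)/6 = 42/6 = 7; σ²_Integration tests = ((11−3)/6)² = 1.778

Forward pass:
ES_Architecture design = 0; EF_Architecture design = 7
ES_API spec = 7; EF_API spec = 7+6 = 13
ES_Backend dev = 7; EF_Backend dev = 7+14 = 21
ES_Frontend dev = 7; EF_Frontend dev = 7+3 = 10
ES_Database migration = 10; EF_Database migration = 10+3 = 13
ES_Unit tests = 21; EF_Unit tests = 21+8 = 29
ES_Integration tests = max(EF_API spec=13, EF_Database migration=13, EF_Unit tests=29) = 29; EF_Integration tests = 29+7 = 36
Expected project duration μ = 36 days. Critical path: Architecture design → Backend dev → Unit tests → Integration tests.

Variance along critical path = 2.778 + 7.111 + 2.778 + 1.778 = 14.444; σ = 3.801 days.
D = μ + z·σ = 36 + 0.842·3.801 = 39.2 days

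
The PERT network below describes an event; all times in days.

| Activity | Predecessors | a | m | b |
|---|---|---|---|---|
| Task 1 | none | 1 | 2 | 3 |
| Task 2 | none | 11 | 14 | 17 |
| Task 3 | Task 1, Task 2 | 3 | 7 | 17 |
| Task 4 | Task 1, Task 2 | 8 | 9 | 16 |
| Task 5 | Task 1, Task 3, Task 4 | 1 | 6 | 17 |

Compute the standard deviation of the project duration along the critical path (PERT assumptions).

3.14 days

te_Task 1 = (1 + 4·2 + 3)/6 = 12/6 = 2; σ²_Task 1 = ((3−1)/6)² = 0.111
te_Task 2 = (11 + 4·14 + 17)/6 = 84/6 = 14; σ²_Task 2 = ((17−11)/6)² = 1.000
te_Task 3 = (3 + 4·7 + 17)/6 = 48/6 = 8; σ²_Task 3 = ((17−3)/6)² = 5.444
te_Task 4 = (8 + 4·9 + 16)/6 = 60/6 = 10; σ²_Task 4 = ((16−8)/6)² = 1.778
te_Task 5 = (1 + 4·6 + 17)/6 = 42/6 = 7; σ²_Task 5 = ((17−1)/6)² = 7.111

Forward pass:
ES_Task 1 = 0; EF_Task 1 = 2
ES_Task 2 = 0; EF_Task 2 = 14
ES_Task 3 = max(EF_Task 1=2, EF_Task 2=14) = 14; EF_Task 3 = 14+8 = 22
ES_Task 4 = max(EF_Task 1=2, EF_Task 2=14) = 14; EF_Task 4 = 14+10 = 24
ES_Task 5 = max(EF_Task 1=2, EF_Task 3=22, EF_Task 4=24) = 24; EF_Task 5 = 24+7 = 31
Expected project duration μ = 31 days. Critical path: Task 2 → Task 4 → Task 5.

Variance along critical path = 1.000 + 1.778 + 7.111 = 9.889
σ = √9.889 = 3.145 days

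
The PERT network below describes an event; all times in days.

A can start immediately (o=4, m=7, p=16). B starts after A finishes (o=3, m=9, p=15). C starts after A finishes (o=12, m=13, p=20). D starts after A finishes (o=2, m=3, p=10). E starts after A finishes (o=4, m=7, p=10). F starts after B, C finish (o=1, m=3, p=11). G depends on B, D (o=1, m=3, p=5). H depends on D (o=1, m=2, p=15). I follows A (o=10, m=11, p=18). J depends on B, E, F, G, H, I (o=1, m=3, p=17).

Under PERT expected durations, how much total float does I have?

6 days

te_A = (4 + 4·7 + 16)/6 = 48/6 = 8
te_B = (3 + 4·9 + 15)/6 = 54/6 = 9
te_C = (12 + 4·13 + 20)/6 = 84/6 = 14
te_D = (2 + 4·3 + 10)/6 = 24/6 = 4
te_E = (4 + 4·7 + 10)/6 = 42/6 = 7
te_F = (1 + 4·3 + 11)/6 = 24/6 = 4
te_G = (1 + 4·3 + 5)/6 = 18/6 = 3
te_H = (1 + 4·2 + 15)/6 = 24/6 = 4
te_I = (10 + 4·11 + 18)/6 = 72/6 = 12
te_J = (1 + 4·3 + 17)/6 = 30/6 = 5

Forward pass:
ES_A = 0; EF_A = 8
ES_B = 8; EF_B = 8+9 = 17
ES_C = 8; EF_C = 8+14 = 22
ES_D = 8; EF_D = 8+4 = 12
ES_E = 8; EF_E = 8+7 = 15
ES_F = max(EF_B=17, EF_C=22) = 22; EF_F = 22+4 = 26
ES_G = max(EF_B=17, EF_D=12) = 17; EF_G = 17+3 = 20
ES_H = 12; EF_H = 12+4 = 16
ES_I = 8; EF_I = 8+12 = 20
ES_J = max(EF_B=17, EF_E=15, EF_F=26, EF_G=20, EF_H=16, EF_I=20) = 26; EF_J = 26+5 = 31
Expected project duration μ = 31 days. Critical path: A → C → F → J.

Backward pass:
LF_J = 31; LS_J = 31−5 = 26
LF_I = LS_J = 26; LS_I = 26−12 = 14
LF_H = LS_J = 26; LS_H = 26−4 = 22
LF_G = LS_J = 26; LS_G = 26−3 = 23
LF_F = LS_J = 26; LS_F = 26−4 = 22
LF_E = LS_J = 26; LS_E = 26−7 = 19
LF_D = min(LS_G=23, LS_H=22) = 22; LS_D = 22−4 = 18
LF_C = LS_F = 22; LS_C = 22−14 = 8
LF_B = min(LS_F=22, LS_G=23, LS_J=26) = 22; LS_B = 22−9 = 13
LF_A = min(LS_B=13, LS_C=8, LS_D=18, LS_E=19, LS_I=14) = 8; LS_A = 8−8 = 0
Slack_I = LS_I − ES_I = 14 − 8 = 6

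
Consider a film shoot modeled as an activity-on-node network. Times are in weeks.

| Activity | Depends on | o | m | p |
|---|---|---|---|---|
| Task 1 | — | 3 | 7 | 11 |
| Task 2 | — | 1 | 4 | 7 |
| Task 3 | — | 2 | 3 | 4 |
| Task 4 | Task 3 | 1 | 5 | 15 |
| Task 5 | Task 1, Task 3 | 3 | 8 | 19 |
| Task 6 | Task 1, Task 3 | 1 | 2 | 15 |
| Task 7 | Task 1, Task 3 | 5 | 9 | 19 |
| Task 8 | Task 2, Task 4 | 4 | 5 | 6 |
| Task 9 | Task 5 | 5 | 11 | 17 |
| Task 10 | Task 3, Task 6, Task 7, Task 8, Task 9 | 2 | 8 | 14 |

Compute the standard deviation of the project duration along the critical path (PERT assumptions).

4.11 weeks

te_Task 1 = (3 + 4·7 + 11)/6 = 42/6 = 7; σ²_Task 1 = ((11−3)/6)² = 1.778
te_Task 2 = (1 + 4·4 + 7)/6 = 24/6 = 4; σ²_Task 2 = ((7−1)/6)² = 1.000
te_Task 3 = (2 + 4·3 + 4)/6 = 18/6 = 3; σ²_Task 3 = ((4−2)/6)² = 0.111
te_Task 4 = (1 + 4·5 + 15)/6 = 36/6 = 6; σ²_Task 4 = ((15−1)/6)² = 5.444
te_Task 5 = (3 + 4·8 + 19)/6 = 54/6 = 9; σ²_Task 5 = ((19−3)/6)² = 7.111
te_Task 6 = (1 + 4·2 + 15)/6 = 24/6 = 4; σ²_Task 6 = ((15−1)/6)² = 5.444
te_Task 7 = (5 + 4·9 + 19)/6 = 60/6 = 10; σ²_Task 7 = ((19−5)/6)² = 5.444
te_Task 8 = (4 + 4·5 + 6)/6 = 30/6 = 5; σ²_Task 8 = ((6−4)/6)² = 0.111
te_Task 9 = (5 + 4·11 + 17)/6 = 66/6 = 11; σ²_Task 9 = ((17−5)/6)² = 4.000
te_Task 10 = (2 + 4·8 + 14)/6 = 48/6 = 8; σ²_Task 10 = ((14−2)/6)² = 4.000

Forward pass:
ES_Task 1 = 0; EF_Task 1 = 7
ES_Task 2 = 0; EF_Task 2 = 4
ES_Task 3 = 0; EF_Task 3 = 3
ES_Task 4 = 3; EF_Task 4 = 3+6 = 9
ES_Task 5 = max(EF_Task 1=7, EF_Task 3=3) = 7; EF_Task 5 = 7+9 = 16
ES_Task 6 = max(EF_Task 1=7, EF_Task 3=3) = 7; EF_Task 6 = 7+4 = 11
ES_Task 7 = max(EF_Task 1=7, EF_Task 3=3) = 7; EF_Task 7 = 7+10 = 17
ES_Task 8 = max(EF_Task 2=4, EF_Task 4=9) = 9; EF_Task 8 = 9+5 = 14
ES_Task 9 = 16; EF_Task 9 = 16+11 = 27
ES_Task 10 = max(EF_Task 3=3, EF_Task 6=11, EF_Task 7=17, EF_Task 8=14, EF_Task 9=27) = 27; EF_Task 10 = 27+8 = 35
Expected project duration μ = 35 weeks. Critical path: Task 1 → Task 5 → Task 9 → Task 10.

Variance along critical path = 1.778 + 7.111 + 4.000 + 4.000 = 16.889
σ = √16.889 = 4.110 weeks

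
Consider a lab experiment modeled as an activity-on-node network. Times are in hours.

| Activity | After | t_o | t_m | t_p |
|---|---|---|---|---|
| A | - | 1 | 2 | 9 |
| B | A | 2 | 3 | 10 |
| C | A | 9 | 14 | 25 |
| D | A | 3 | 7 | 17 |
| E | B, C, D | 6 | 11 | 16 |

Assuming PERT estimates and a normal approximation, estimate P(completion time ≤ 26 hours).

0.190

te_A = (1 + 4·2 + 9)/6 = 18/6 = 3; σ²_A = ((9−1)/6)² = 1.778
te_B = (2 + 4·3 + 10)/6 = 24/6 = 4; σ²_B = ((10−2)/6)² = 1.778
te_C = (9 + 4·14 + 25)/6 = 90/6 = 15; σ²_C = ((25−9)/6)² = 7.111
te_D = (3 + 4·7 + 17)/6 = 48/6 = 8; σ²_D = ((17−3)/6)² = 5.444
te_E = (6 + 4·11 + 16)/6 = 66/6 = 11; σ²_E = ((16−6)/6)² = 2.778

Forward pass:
ES_A = 0; EF_A = 3
ES_B = 3; EF_B = 3+4 = 7
ES_C = 3; EF_C = 3+15 = 18
ES_D = 3; EF_D = 3+8 = 11
ES_E = max(EF_B=7, EF_C=18, EF_D=11) = 18; EF_E = 18+11 = 29
Expected project duration μ = 29 hours. Critical path: A → C → E.

Variance along critical path = 1.778 + 7.111 + 2.778 = 11.667; σ = √11.667 = 3.416 hours.
Z = (26 − 29) / 3.416 = -0.878
P(T ≤ 26) = Φ(-0.878) ≈ 0.190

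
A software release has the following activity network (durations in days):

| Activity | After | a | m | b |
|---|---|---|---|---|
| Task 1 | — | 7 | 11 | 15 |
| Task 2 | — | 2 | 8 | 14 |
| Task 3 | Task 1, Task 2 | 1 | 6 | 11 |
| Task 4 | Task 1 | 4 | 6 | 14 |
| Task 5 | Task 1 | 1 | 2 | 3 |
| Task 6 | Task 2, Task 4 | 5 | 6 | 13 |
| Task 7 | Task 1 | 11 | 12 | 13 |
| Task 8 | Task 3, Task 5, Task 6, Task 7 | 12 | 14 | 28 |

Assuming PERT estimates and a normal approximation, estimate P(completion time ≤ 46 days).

0.914

te_Task 1 = (7 + 4·11 + 15)/6 = 66/6 = 11; σ²_Task 1 = ((15−7)/6)² = 1.778
te_Task 2 = (2 + 4·8 + 14)/6 = 48/6 = 8; σ²_Task 2 = ((14−2)/6)² = 4.000
te_Task 3 = (1 + 4·6 + 11)/6 = 36/6 = 6; σ²_Task 3 = ((11−1)/6)² = 2.778
te_Task 4 = (4 + 4·6 + 14)/6 = 42/6 = 7; σ²_Task 4 = ((14−4)/6)² = 2.778
te_Task 5 = (1 + 4·2 + 3)/6 = 12/6 = 2; σ²_Task 5 = ((3−1)/6)² = 0.111
te_Task 6 = (5 + 4·6 + 13)/6 = 42/6 = 7; σ²_Task 6 = ((13−5)/6)² = 1.778
te_Task 7 = (11 + 4·12 + 13)/6 = 72/6 = 12; σ²_Task 7 = ((13−11)/6)² = 0.111
te_Task 8 = (12 + 4·14 + 28)/6 = 96/6 = 16; σ²_Task 8 = ((28−12)/6)² = 7.111

Forward pass:
ES_Task 1 = 0; EF_Task 1 = 11
ES_Task 2 = 0; EF_Task 2 = 8
ES_Task 3 = max(EF_Task 1=11, EF_Task 2=8) = 11; EF_Task 3 = 11+6 = 17
ES_Task 4 = 11; EF_Task 4 = 11+7 = 18
ES_Task 5 = 11; EF_Task 5 = 11+2 = 13
ES_Task 6 = max(EF_Task 2=8, EF_Task 4=18) = 18; EF_Task 6 = 18+7 = 25
ES_Task 7 = 11; EF_Task 7 = 11+12 = 23
ES_Task 8 = max(EF_Task 3=17, EF_Task 5=13, EF_Task 6=25, EF_Task 7=23) = 25; EF_Task 8 = 25+16 = 41
Expected project duration μ = 41 days. Critical path: Task 1 → Task 4 → Task 6 → Task 8.

Variance along critical path = 1.778 + 2.778 + 1.778 + 7.111 = 13.444; σ = √13.444 = 3.667 days.
Z = (46 − 41) / 3.667 = 1.364
P(T ≤ 46) = Φ(1.364) ≈ 0.914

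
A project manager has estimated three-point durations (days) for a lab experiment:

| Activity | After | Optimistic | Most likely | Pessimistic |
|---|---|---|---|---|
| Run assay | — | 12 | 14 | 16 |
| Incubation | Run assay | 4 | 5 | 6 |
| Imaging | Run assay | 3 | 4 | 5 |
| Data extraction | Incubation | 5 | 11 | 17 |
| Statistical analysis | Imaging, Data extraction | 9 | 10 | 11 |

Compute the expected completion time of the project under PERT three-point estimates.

40 days

te_Run assay = (12 + 4·14 + 16)/6 = 84/6 = 14
te_Incubation = (4 + 4·5 + 6)/6 = 30/6 = 5
te_Imaging = (3 + 4·4 + 5)/6 = 24/6 = 4
te_Data extraction = (5 + 4·11 + 17)/6 = 66/6 = 11
te_Statistical analysis = (9 + 4·10 + 11)/6 = 60/6 = 10

Forward pass:
ES_Run assay = 0; EF_Run assay = 14
ES_Incubation = 14; EF_Incubation = 14+5 = 19
ES_Imaging = 14; EF_Imaging = 14+4 = 18
ES_Data extraction = 19; EF_Data extraction = 19+11 = 30
ES_Statistical analysis = max(EF_Imaging=18, EF_Data extraction=30) = 30; EF_Statistical analysis = 30+10 = 40
Expected project duration μ = 40 days. Critical path: Run assay → Incubation → Data extraction → Statistical analysis.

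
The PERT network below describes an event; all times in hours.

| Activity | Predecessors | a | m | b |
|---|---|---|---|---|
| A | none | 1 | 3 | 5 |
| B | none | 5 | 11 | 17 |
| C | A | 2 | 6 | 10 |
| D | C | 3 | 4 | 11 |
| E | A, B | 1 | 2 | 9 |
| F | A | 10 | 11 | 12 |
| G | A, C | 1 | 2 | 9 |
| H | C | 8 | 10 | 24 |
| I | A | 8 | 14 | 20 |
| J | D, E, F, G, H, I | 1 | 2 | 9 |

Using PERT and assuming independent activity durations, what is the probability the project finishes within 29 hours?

te_A = (1 + 4·3 + 5)/6 = 18/6 = 3; σ²_A = ((5−1)/6)² = 0.444
te_B = (5 + 4·11 + 17)/6 = 66/6 = 11; σ²_B = ((17−5)/6)² = 4.000
te_C = (2 + 4·6 + 10)/6 = 36/6 = 6; σ²_C = ((10−2)/6)² = 1.778
te_D = (3 + 4·4 + 11)/6 = 30/6 = 5; σ²_D = ((11−3)/6)² = 1.778
te_E = (1 + 4·2 + 9)/6 = 18/6 = 3; σ²_E = ((9−1)/6)² = 1.778
te_F = (10 + 4·11 + 12)/6 = 66/6 = 11; σ²_F = ((12−10)/6)² = 0.111
te_G = (1 + 4·2 + 9)/6 = 18/6 = 3; σ²_G = ((9−1)/6)² = 1.778
te_H = (8 + 4·10 + 24)/6 = 72/6 = 12; σ²_H = ((24−8)/6)² = 7.111
te_I = (8 + 4·14 + 20)/6 = 84/6 = 14; σ²_I = ((20−8)/6)² = 4.000
te_J = (1 + 4·2 + 9)/6 = 18/6 = 3; σ²_J = ((9−1)/6)² = 1.778

Forward pass:
ES_A = 0; EF_A = 3
ES_B = 0; EF_B = 11
ES_C = 3; EF_C = 3+6 = 9
ES_D = 9; EF_D = 9+5 = 14
ES_E = max(EF_A=3, EF_B=11) = 11; EF_E = 11+3 = 14
ES_F = 3; EF_F = 3+11 = 14
ES_G = max(EF_A=3, EF_C=9) = 9; EF_G = 9+3 = 12
ES_H = 9; EF_H = 9+12 = 21
ES_I = 3; EF_I = 3+14 = 17
ES_J = max(EF_D=14, EF_E=14, EF_F=14, EF_G=12, EF_H=21, EF_I=17) = 21; EF_J = 21+3 = 24
Expected project duration μ = 24 hours. Critical path: A → C → H → J.

Variance along critical path = 0.444 + 1.778 + 7.111 + 1.778 = 11.111; σ = √11.111 = 3.333 hours.
Z = (29 − 24) / 3.333 = 1.500
P(T ≤ 29) = Φ(1.500) ≈ 0.933

0.933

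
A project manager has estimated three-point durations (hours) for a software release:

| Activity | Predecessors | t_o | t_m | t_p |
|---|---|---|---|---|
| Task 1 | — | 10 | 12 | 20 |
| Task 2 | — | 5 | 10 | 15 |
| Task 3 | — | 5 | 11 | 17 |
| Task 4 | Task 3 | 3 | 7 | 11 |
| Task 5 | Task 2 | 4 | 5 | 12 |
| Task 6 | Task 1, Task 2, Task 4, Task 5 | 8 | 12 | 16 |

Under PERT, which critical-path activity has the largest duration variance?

Task 3

te_Task 1 = (10 + 4·12 + 20)/6 = 78/6 = 13; σ²_Task 1 = ((20−10)/6)² = 2.778
te_Task 2 = (5 + 4·10 + 15)/6 = 60/6 = 10; σ²_Task 2 = ((15−5)/6)² = 2.778
te_Task 3 = (5 + 4·11 + 17)/6 = 66/6 = 11; σ²_Task 3 = ((17−5)/6)² = 4.000
te_Task 4 = (3 + 4·7 + 11)/6 = 42/6 = 7; σ²_Task 4 = ((11−3)/6)² = 1.778
te_Task 5 = (4 + 4·5 + 12)/6 = 36/6 = 6; σ²_Task 5 = ((12−4)/6)² = 1.778
te_Task 6 = (8 + 4·12 + 16)/6 = 72/6 = 12; σ²_Task 6 = ((16−8)/6)² = 1.778

Forward pass:
ES_Task 1 = 0; EF_Task 1 = 13
ES_Task 2 = 0; EF_Task 2 = 10
ES_Task 3 = 0; EF_Task 3 = 11
ES_Task 4 = 11; EF_Task 4 = 11+7 = 18
ES_Task 5 = 10; EF_Task 5 = 10+6 = 16
ES_Task 6 = max(EF_Task 1=13, EF_Task 2=10, EF_Task 4=18, EF_Task 5=16) = 18; EF_Task 6 = 18+12 = 30
Expected project duration μ = 30 hours. Critical path: Task 3 → Task 4 → Task 6.

Variances on critical path: σ²_Task 3=4.000, σ²_Task 4=1.778, σ²_Task 6=1.778.
Largest is σ²_Task 3 = 4.000.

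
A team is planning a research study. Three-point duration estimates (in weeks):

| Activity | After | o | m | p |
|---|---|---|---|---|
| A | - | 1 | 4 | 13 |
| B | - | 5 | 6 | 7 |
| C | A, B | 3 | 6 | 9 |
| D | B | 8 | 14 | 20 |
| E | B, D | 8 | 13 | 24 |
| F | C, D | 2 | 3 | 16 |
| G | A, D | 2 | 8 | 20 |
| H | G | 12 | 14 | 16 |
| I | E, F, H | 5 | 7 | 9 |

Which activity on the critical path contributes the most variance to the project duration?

G

te_A = (1 + 4·4 + 13)/6 = 30/6 = 5; σ²_A = ((13−1)/6)² = 4.000
te_B = (5 + 4·6 + 7)/6 = 36/6 = 6; σ²_B = ((7−5)/6)² = 0.111
te_C = (3 + 4·6 + 9)/6 = 36/6 = 6; σ²_C = ((9−3)/6)² = 1.000
te_D = (8 + 4·14 + 20)/6 = 84/6 = 14; σ²_D = ((20−8)/6)² = 4.000
te_E = (8 + 4·13 + 24)/6 = 84/6 = 14; σ²_E = ((24−8)/6)² = 7.111
te_F = (2 + 4·3 + 16)/6 = 30/6 = 5; σ²_F = ((16−2)/6)² = 5.444
te_G = (2 + 4·8 + 20)/6 = 54/6 = 9; σ²_G = ((20−2)/6)² = 9.000
te_H = (12 + 4·14 + 16)/6 = 84/6 = 14; σ²_H = ((16−12)/6)² = 0.444
te_I = (5 + 4·7 + 9)/6 = 42/6 = 7; σ²_I = ((9−5)/6)² = 0.444

Forward pass:
ES_A = 0; EF_A = 5
ES_B = 0; EF_B = 6
ES_C = max(EF_A=5, EF_B=6) = 6; EF_C = 6+6 = 12
ES_D = 6; EF_D = 6+14 = 20
ES_E = max(EF_B=6, EF_D=20) = 20; EF_E = 20+14 = 34
ES_F = max(EF_C=12, EF_D=20) = 20; EF_F = 20+5 = 25
ES_G = max(EF_A=5, EF_D=20) = 20; EF_G = 20+9 = 29
ES_H = 29; EF_H = 29+14 = 43
ES_I = max(EF_E=34, EF_F=25, EF_H=43) = 43; EF_I = 43+7 = 50
Expected project duration μ = 50 weeks. Critical path: B → D → G → H → I.

Variances on critical path: σ²_B=0.111, σ²_D=4.000, σ²_G=9.000, σ²_H=0.444, σ²_I=0.444.
Largest is σ²_G = 9.000.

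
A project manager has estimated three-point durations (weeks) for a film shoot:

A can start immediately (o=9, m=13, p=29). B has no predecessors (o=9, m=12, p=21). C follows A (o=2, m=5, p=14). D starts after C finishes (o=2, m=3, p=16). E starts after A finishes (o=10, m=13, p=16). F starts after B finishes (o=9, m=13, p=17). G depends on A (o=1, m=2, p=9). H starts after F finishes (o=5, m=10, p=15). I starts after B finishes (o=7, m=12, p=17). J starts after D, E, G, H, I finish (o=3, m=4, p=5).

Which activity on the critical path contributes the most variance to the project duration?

B

te_A = (9 + 4·13 + 29)/6 = 90/6 = 15; σ²_A = ((29−9)/6)² = 11.111
te_B = (9 + 4·12 + 21)/6 = 78/6 = 13; σ²_B = ((21−9)/6)² = 4.000
te_C = (2 + 4·5 + 14)/6 = 36/6 = 6; σ²_C = ((14−2)/6)² = 4.000
te_D = (2 + 4·3 + 16)/6 = 30/6 = 5; σ²_D = ((16−2)/6)² = 5.444
te_E = (10 + 4·13 + 16)/6 = 78/6 = 13; σ²_E = ((16−10)/6)² = 1.000
te_F = (9 + 4·13 + 17)/6 = 78/6 = 13; σ²_F = ((17−9)/6)² = 1.778
te_G = (1 + 4·2 + 9)/6 = 18/6 = 3; σ²_G = ((9−1)/6)² = 1.778
te_H = (5 + 4·10 + 15)/6 = 60/6 = 10; σ²_H = ((15−5)/6)² = 2.778
te_I = (7 + 4·12 + 17)/6 = 72/6 = 12; σ²_I = ((17−7)/6)² = 2.778
te_J = (3 + 4·4 + 5)/6 = 24/6 = 4; σ²_J = ((5−3)/6)² = 0.111

Forward pass:
ES_A = 0; EF_A = 15
ES_B = 0; EF_B = 13
ES_C = 15; EF_C = 15+6 = 21
ES_D = 21; EF_D = 21+5 = 26
ES_E = 15; EF_E = 15+13 = 28
ES_F = 13; EF_F = 13+13 = 26
ES_G = 15; EF_G = 15+3 = 18
ES_H = 26; EF_H = 26+10 = 36
ES_I = 13; EF_I = 13+12 = 25
ES_J = max(EF_D=26, EF_E=28, EF_G=18, EF_H=36, EF_I=25) = 36; EF_J = 36+4 = 40
Expected project duration μ = 40 weeks. Critical path: B → F → H → J.

Variances on critical path: σ²_B=4.000, σ²_F=1.778, σ²_H=2.778, σ²_J=0.111.
Largest is σ²_B = 4.000.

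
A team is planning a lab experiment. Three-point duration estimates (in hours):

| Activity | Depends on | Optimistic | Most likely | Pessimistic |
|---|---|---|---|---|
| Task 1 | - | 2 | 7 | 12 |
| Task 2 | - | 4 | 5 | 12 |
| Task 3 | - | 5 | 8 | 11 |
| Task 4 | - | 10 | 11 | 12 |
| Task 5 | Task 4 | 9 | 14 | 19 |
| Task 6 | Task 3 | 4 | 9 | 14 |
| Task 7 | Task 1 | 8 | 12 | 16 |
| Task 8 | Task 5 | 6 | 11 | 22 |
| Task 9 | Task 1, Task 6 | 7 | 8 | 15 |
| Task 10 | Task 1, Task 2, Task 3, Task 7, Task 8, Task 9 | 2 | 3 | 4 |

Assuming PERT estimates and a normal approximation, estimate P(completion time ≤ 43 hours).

te_Task 1 = (2 + 4·7 + 12)/6 = 42/6 = 7; σ²_Task 1 = ((12−2)/6)² = 2.778
te_Task 2 = (4 + 4·5 + 12)/6 = 36/6 = 6; σ²_Task 2 = ((12−4)/6)² = 1.778
te_Task 3 = (5 + 4·8 + 11)/6 = 48/6 = 8; σ²_Task 3 = ((11−5)/6)² = 1.000
te_Task 4 = (10 + 4·11 + 12)/6 = 66/6 = 11; σ²_Task 4 = ((12−10)/6)² = 0.111
te_Task 5 = (9 + 4·14 + 19)/6 = 84/6 = 14; σ²_Task 5 = ((19−9)/6)² = 2.778
te_Task 6 = (4 + 4·9 + 14)/6 = 54/6 = 9; σ²_Task 6 = ((14−4)/6)² = 2.778
te_Task 7 = (8 + 4·12 + 16)/6 = 72/6 = 12; σ²_Task 7 = ((16−8)/6)² = 1.778
te_Task 8 = (6 + 4·11 + 22)/6 = 72/6 = 12; σ²_Task 8 = ((22−6)/6)² = 7.111
te_Task 9 = (7 + 4·8 + 15)/6 = 54/6 = 9; σ²_Task 9 = ((15−7)/6)² = 1.778
te_Task 10 = (2 + 4·3 + 4)/6 = 18/6 = 3; σ²_Task 10 = ((4−2)/6)² = 0.111

Forward pass:
ES_Task 1 = 0; EF_Task 1 = 7
ES_Task 2 = 0; EF_Task 2 = 6
ES_Task 3 = 0; EF_Task 3 = 8
ES_Task 4 = 0; EF_Task 4 = 11
ES_Task 5 = 11; EF_Task 5 = 11+14 = 25
ES_Task 6 = 8; EF_Task 6 = 8+9 = 17
ES_Task 7 = 7; EF_Task 7 = 7+12 = 19
ES_Task 8 = 25; EF_Task 8 = 25+12 = 37
ES_Task 9 = max(EF_Task 1=7, EF_Task 6=17) = 17; EF_Task 9 = 17+9 = 26
ES_Task 10 = max(EF_Task 1=7, EF_Task 2=6, EF_Task 3=8, EF_Task 7=19, EF_Task 8=37, EF_Task 9=26) = 37; EF_Task 10 = 37+3 = 40
Expected project duration μ = 40 hours. Critical path: Task 4 → Task 5 → Task 8 → Task 10.

Variance along critical path = 0.111 + 2.778 + 7.111 + 0.111 = 10.111; σ = √10.111 = 3.180 hours.
Z = (43 − 40) / 3.180 = 0.943
P(T ≤ 43) = Φ(0.943) ≈ 0.827

0.827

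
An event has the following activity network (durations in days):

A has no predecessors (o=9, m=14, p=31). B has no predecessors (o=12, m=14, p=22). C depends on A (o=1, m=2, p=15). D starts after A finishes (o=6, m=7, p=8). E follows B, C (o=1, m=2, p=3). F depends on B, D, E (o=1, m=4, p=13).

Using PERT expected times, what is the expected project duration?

28 days

te_A = (9 + 4·14 + 31)/6 = 96/6 = 16
te_B = (12 + 4·14 + 22)/6 = 90/6 = 15
te_C = (1 + 4·2 + 15)/6 = 24/6 = 4
te_D = (6 + 4·7 + 8)/6 = 42/6 = 7
te_E = (1 + 4·2 + 3)/6 = 12/6 = 2
te_F = (1 + 4·4 + 13)/6 = 30/6 = 5

Forward pass:
ES_A = 0; EF_A = 16
ES_B = 0; EF_B = 15
ES_C = 16; EF_C = 16+4 = 20
ES_D = 16; EF_D = 16+7 = 23
ES_E = max(EF_B=15, EF_C=20) = 20; EF_E = 20+2 = 22
ES_F = max(EF_B=15, EF_D=23, EF_E=22) = 23; EF_F = 23+5 = 28
Expected project duration μ = 28 days. Critical path: A → D → F.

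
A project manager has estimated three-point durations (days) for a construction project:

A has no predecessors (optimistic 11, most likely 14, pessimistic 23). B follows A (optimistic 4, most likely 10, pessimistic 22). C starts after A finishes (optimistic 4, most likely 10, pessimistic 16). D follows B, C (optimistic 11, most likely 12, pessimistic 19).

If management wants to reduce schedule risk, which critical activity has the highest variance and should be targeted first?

B

te_A = (11 + 4·14 + 23)/6 = 90/6 = 15; σ²_A = ((23−11)/6)² = 4.000
te_B = (4 + 4·10 + 22)/6 = 66/6 = 11; σ²_B = ((22−4)/6)² = 9.000
te_C = (4 + 4·10 + 16)/6 = 60/6 = 10; σ²_C = ((16−4)/6)² = 4.000
te_D = (11 + 4·12 + 19)/6 = 78/6 = 13; σ²_D = ((19−11)/6)² = 1.778

Forward pass:
ES_A = 0; EF_A = 15
ES_B = 15; EF_B = 15+11 = 26
ES_C = 15; EF_C = 15+10 = 25
ES_D = max(EF_B=26, EF_C=25) = 26; EF_D = 26+13 = 39
Expected project duration μ = 39 days. Critical path: A → B → D.

Variances on critical path: σ²_A=4.000, σ²_B=9.000, σ²_D=1.778.
Largest is σ²_B = 9.000.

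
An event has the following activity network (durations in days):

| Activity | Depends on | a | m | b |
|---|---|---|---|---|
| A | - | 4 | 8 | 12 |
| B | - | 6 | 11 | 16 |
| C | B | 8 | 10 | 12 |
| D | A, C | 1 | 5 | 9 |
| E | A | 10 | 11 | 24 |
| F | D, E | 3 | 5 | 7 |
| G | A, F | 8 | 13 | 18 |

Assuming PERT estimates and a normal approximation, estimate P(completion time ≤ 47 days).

te_A = (4 + 4·8 + 12)/6 = 48/6 = 8; σ²_A = ((12−4)/6)² = 1.778
te_B = (6 + 4·11 + 16)/6 = 66/6 = 11; σ²_B = ((16−6)/6)² = 2.778
te_C = (8 + 4·10 + 12)/6 = 60/6 = 10; σ²_C = ((12−8)/6)² = 0.444
te_D = (1 + 4·5 + 9)/6 = 30/6 = 5; σ²_D = ((9−1)/6)² = 1.778
te_E = (10 + 4·11 + 24)/6 = 78/6 = 13; σ²_E = ((24−10)/6)² = 5.444
te_F = (3 + 4·5 + 7)/6 = 30/6 = 5; σ²_F = ((7−3)/6)² = 0.444
te_G = (8 + 4·13 + 18)/6 = 78/6 = 13; σ²_G = ((18−8)/6)² = 2.778

Forward pass:
ES_A = 0; EF_A = 8
ES_B = 0; EF_B = 11
ES_C = 11; EF_C = 11+10 = 21
ES_D = max(EF_A=8, EF_C=21) = 21; EF_D = 21+5 = 26
ES_E = 8; EF_E = 8+13 = 21
ES_F = max(EF_D=26, EF_E=21) = 26; EF_F = 26+5 = 31
ES_G = max(EF_A=8, EF_F=31) = 31; EF_G = 31+13 = 44
Expected project duration μ = 44 days. Critical path: B → C → D → F → G.

Variance along critical path = 2.778 + 0.444 + 1.778 + 0.444 + 2.778 = 8.222; σ = √8.222 = 2.867 days.
Z = (47 − 44) / 2.867 = 1.046
P(T ≤ 47) = Φ(1.046) ≈ 0.852

0.852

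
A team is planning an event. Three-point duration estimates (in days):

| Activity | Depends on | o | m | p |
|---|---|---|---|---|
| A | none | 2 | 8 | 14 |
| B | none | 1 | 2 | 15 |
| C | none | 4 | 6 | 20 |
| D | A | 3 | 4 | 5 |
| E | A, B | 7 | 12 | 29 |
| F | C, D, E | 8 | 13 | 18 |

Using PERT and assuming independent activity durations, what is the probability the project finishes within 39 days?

0.813

te_A = (2 + 4·8 + 14)/6 = 48/6 = 8; σ²_A = ((14−2)/6)² = 4.000
te_B = (1 + 4·2 + 15)/6 = 24/6 = 4; σ²_B = ((15−1)/6)² = 5.444
te_C = (4 + 4·6 + 20)/6 = 48/6 = 8; σ²_C = ((20−4)/6)² = 7.111
te_D = (3 + 4·4 + 5)/6 = 24/6 = 4; σ²_D = ((5−3)/6)² = 0.111
te_E = (7 + 4·12 + 29)/6 = 84/6 = 14; σ²_E = ((29−7)/6)² = 13.444
te_F = (8 + 4·13 + 18)/6 = 78/6 = 13; σ²_F = ((18−8)/6)² = 2.778

Forward pass:
ES_A = 0; EF_A = 8
ES_B = 0; EF_B = 4
ES_C = 0; EF_C = 8
ES_D = 8; EF_D = 8+4 = 12
ES_E = max(EF_A=8, EF_B=4) = 8; EF_E = 8+14 = 22
ES_F = max(EF_C=8, EF_D=12, EF_E=22) = 22; EF_F = 22+13 = 35
Expected project duration μ = 35 days. Critical path: A → E → F.

Variance along critical path = 4.000 + 13.444 + 2.778 = 20.222; σ = √20.222 = 4.497 days.
Z = (39 − 35) / 4.497 = 0.889
P(T ≤ 39) = Φ(0.889) ≈ 0.813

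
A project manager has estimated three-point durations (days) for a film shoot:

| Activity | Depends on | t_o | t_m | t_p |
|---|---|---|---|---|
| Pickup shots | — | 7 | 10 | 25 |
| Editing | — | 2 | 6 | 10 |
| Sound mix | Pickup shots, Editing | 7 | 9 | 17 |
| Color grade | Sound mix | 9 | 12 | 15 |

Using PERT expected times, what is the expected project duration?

34 days

te_Pickup shots = (7 + 4·10 + 25)/6 = 72/6 = 12
te_Editing = (2 + 4·6 + 10)/6 = 36/6 = 6
te_Sound mix = (7 + 4·9 + 17)/6 = 60/6 = 10
te_Color grade = (9 + 4·12 + 15)/6 = 72/6 = 12

Forward pass:
ES_Pickup shots = 0; EF_Pickup shots = 12
ES_Editing = 0; EF_Editing = 6
ES_Sound mix = max(EF_Pickup shots=12, EF_Editing=6) = 12; EF_Sound mix = 12+10 = 22
ES_Color grade = 22; EF_Color grade = 22+12 = 34
Expected project duration μ = 34 days. Critical path: Pickup shots → Sound mix → Color grade.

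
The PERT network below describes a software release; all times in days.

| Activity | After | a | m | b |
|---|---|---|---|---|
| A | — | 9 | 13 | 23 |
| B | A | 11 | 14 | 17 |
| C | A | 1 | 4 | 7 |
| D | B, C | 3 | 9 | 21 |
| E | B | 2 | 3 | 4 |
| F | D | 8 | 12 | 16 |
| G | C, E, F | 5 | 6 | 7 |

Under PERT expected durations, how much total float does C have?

10 days

te_A = (9 + 4·13 + 23)/6 = 84/6 = 14
te_B = (11 + 4·14 + 17)/6 = 84/6 = 14
te_C = (1 + 4·4 + 7)/6 = 24/6 = 4
te_D = (3 + 4·9 + 21)/6 = 60/6 = 10
te_E = (2 + 4·3 + 4)/6 = 18/6 = 3
te_F = (8 + 4·12 + 16)/6 = 72/6 = 12
te_G = (5 + 4·6 + 7)/6 = 36/6 = 6

Forward pass:
ES_A = 0; EF_A = 14
ES_B = 14; EF_B = 14+14 = 28
ES_C = 14; EF_C = 14+4 = 18
ES_D = max(EF_B=28, EF_C=18) = 28; EF_D = 28+10 = 38
ES_E = 28; EF_E = 28+3 = 31
ES_F = 38; EF_F = 38+12 = 50
ES_G = max(EF_C=18, EF_E=31, EF_F=50) = 50; EF_G = 50+6 = 56
Expected project duration μ = 56 days. Critical path: A → B → D → F → G.

Backward pass:
LF_G = 56; LS_G = 56−6 = 50
LF_F = LS_G = 50; LS_F = 50−12 = 38
LF_E = LS_G = 50; LS_E = 50−3 = 47
LF_D = LS_F = 38; LS_D = 38−10 = 28
LF_C = min(LS_D=28, LS_G=50) = 28; LS_C = 28−4 = 24
LF_B = min(LS_D=28, LS_E=47) = 28; LS_B = 28−14 = 14
LF_A = min(LS_B=14, LS_C=24) = 14; LS_A = 14−14 = 0
Slack_C = LS_C − ES_C = 24 − 14 = 10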